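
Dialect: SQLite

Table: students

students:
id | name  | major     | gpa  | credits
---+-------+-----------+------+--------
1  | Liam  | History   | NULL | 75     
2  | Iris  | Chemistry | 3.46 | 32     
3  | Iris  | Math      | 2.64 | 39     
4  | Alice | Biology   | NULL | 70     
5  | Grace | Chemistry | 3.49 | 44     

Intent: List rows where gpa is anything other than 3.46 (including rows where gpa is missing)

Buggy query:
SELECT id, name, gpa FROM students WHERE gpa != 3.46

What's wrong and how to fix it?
Bug: 'gpa != 3.46' is unknown when gpa is NULL, so NULL rows are silently excluded

Fix: Handle NULL separately with IS NULL alongside the inequality

Corrected query:
SELECT id, name, gpa FROM students WHERE gpa != 3.46 OR gpa IS NULL

Result:
id | name  | gpa 
---+-------+-----
1  | Liam  | NULL
3  | Iris  | 2.64
4  | Alice | NULL
5  | Grace | 3.49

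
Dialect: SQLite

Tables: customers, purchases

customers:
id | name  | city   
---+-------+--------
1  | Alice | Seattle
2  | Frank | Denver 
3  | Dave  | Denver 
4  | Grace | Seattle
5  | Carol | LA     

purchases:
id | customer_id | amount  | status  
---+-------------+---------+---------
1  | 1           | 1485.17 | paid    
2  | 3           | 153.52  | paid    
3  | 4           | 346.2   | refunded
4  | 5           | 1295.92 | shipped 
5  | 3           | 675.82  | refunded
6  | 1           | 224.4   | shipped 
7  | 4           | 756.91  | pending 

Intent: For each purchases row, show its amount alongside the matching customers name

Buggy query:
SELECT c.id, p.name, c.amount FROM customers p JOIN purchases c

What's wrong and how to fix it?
Bug: JOIN with no ON clause produces a cartesian product; every purchases row pairs with every customers row

Fix: Add ON c.customer_id = p.id to the JOIN

Corrected query:
SELECT c.id, p.name, c.amount FROM customers p JOIN purchases c ON c.customer_id = p.id

Result:
id | name  | amount 
---+-------+--------
1  | Alice | 1485.17
2  | Dave  | 153.52 
3  | Grace | 346.2  
4  | Carol | 1295.92
5  | Dave  | 675.82 
6  | Alice | 224.4  
7  | Grace | 756.91 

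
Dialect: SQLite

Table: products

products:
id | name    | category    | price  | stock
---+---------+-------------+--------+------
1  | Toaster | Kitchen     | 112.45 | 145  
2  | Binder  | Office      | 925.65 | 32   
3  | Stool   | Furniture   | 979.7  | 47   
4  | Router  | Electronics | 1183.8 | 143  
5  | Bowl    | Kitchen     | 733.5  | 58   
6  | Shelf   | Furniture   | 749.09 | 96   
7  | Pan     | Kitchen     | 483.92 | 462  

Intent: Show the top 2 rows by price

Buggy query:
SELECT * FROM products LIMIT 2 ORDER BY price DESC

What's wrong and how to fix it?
Bug: LIMIT must come after ORDER BY

Fix: Swap the clauses: ORDER BY first, then LIMIT

Corrected query:
SELECT * FROM products ORDER BY price DESC LIMIT 2

Result:
id | name   | category    | price  | stock
---+--------+-------------+--------+------
4  | Router | Electronics | 1183.8 | 143  
3  | Stool  | Furniture   | 979.7  | 47   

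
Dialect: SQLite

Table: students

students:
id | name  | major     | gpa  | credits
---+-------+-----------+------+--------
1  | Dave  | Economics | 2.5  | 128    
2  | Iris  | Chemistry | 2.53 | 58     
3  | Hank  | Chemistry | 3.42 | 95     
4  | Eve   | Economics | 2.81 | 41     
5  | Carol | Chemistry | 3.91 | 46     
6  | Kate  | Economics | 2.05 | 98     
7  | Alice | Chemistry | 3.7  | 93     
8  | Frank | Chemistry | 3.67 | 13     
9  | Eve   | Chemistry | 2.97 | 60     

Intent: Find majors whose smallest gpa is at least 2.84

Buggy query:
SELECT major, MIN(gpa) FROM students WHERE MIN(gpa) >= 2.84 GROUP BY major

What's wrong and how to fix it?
Bug: Aggregates like MIN are computed per group after WHERE runs

Fix: Replace WHERE with HAVING after the GROUP BY

Corrected query:
SELECT major, MIN(gpa) FROM students GROUP BY major HAVING MIN(gpa) >= 2.84

Result:
(no rows)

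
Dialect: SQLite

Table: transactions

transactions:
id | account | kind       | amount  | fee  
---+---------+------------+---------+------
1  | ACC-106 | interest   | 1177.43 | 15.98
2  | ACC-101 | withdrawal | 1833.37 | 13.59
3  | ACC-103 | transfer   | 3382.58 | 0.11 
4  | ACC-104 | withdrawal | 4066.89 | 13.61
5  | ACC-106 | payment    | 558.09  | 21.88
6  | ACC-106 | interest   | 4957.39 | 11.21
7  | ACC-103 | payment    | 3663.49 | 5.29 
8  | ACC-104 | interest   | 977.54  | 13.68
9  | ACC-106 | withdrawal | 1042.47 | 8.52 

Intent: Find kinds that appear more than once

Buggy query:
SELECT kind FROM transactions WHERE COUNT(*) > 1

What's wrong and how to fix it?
Bug: WHERE can't reference COUNT(*); aggregates are computed after WHERE

Fix: Group first, then use HAVING for the count condition

Corrected query:
SELECT kind FROM transactions GROUP BY kind HAVING COUNT(*) > 1

Result:
kind      
----------
interest  
payment   
withdrawal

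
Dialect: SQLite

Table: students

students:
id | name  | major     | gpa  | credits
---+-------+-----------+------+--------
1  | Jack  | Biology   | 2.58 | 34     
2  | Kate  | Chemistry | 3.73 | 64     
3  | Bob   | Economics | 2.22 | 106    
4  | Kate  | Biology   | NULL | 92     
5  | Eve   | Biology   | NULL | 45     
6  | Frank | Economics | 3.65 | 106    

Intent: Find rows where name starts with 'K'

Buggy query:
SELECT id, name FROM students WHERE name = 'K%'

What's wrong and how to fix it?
Bug: '=' compares the literal string including the % character; pattern matching needs LIKE

Fix: Replace '=' with LIKE so 'K%' is treated as a pattern

Corrected query:
SELECT id, name FROM students WHERE name LIKE 'K%'

Result:
id | name
---+-----
2  | Kate
4  | Kate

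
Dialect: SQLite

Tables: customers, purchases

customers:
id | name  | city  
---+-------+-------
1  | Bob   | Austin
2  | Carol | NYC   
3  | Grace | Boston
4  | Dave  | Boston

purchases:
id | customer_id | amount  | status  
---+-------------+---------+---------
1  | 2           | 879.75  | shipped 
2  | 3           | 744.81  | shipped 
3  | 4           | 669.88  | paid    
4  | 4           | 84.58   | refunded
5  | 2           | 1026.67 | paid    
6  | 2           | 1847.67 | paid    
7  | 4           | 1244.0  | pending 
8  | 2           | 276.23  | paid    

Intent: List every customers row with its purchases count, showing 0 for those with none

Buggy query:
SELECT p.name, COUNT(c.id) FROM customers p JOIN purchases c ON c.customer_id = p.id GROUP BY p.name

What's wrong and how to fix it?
Bug: INNER JOIN drops customers rows that have no matching purchases rows

Fix: Switch to LEFT JOIN to retain unmatched parent rows

Corrected query:
SELECT p.name, COUNT(c.id) FROM customers p LEFT JOIN purchases c ON c.customer_id = p.id GROUP BY p.name

Result:
name  | COUNT(c.id)
------+------------
Bob   | 0          
Carol | 4          
Dave  | 3          
Grace | 1          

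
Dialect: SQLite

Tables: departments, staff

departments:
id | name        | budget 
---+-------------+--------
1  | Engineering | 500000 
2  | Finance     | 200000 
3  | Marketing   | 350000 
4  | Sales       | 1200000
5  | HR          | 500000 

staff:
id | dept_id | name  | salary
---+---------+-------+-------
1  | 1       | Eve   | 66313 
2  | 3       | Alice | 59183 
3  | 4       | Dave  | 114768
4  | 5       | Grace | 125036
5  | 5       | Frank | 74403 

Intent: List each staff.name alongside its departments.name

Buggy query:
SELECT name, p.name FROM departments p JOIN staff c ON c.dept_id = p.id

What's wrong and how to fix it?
Bug: 'name' exists in both joined tables, so the database can't tell which one is meant

Fix: Prefix ambiguous columns with the table alias

Corrected query:
SELECT c.name, p.name FROM departments p JOIN staff c ON c.dept_id = p.id

Result:
name  | name       
------+------------
Eve   | Engineering
Alice | Marketing  
Dave  | Sales      
Grace | HR         
Frank | HR         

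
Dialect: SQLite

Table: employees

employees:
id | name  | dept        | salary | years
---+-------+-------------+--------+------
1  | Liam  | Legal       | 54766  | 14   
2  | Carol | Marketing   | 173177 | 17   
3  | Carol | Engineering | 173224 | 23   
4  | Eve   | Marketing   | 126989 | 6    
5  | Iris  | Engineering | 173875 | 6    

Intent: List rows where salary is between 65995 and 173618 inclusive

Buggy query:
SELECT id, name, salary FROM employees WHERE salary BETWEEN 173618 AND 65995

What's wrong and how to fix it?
Bug: The bounds are reversed; BETWEEN a AND b requires a <= b to match anything

Fix: Write BETWEEN 65995 AND 173618

Corrected query:
SELECT id, name, salary FROM employees WHERE salary BETWEEN 65995 AND 173618

Result:
id | name  | salary
---+-------+-------
2  | Carol | 173177
3  | Carol | 173224
4  | Eve   | 126989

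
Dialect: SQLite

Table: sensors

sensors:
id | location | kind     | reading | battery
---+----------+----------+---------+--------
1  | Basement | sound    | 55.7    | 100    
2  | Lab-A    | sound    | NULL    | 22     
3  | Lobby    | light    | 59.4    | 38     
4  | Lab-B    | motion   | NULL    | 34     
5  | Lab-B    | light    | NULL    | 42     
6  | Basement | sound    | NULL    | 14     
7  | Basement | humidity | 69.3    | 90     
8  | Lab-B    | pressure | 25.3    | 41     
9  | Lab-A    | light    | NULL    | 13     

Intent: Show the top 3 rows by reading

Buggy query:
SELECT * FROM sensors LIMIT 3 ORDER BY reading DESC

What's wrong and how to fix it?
Bug: LIMIT must come after ORDER BY

Fix: Swap the clauses: ORDER BY first, then LIMIT

Corrected query:
SELECT * FROM sensors ORDER BY reading DESC LIMIT 3

Result:
id | location | kind     | reading | battery
---+----------+----------+---------+--------
7  | Basement | humidity | 69.3    | 90     
3  | Lobby    | light    | 59.4    | 38     
1  | Basement | sound    | 55.7    | 100    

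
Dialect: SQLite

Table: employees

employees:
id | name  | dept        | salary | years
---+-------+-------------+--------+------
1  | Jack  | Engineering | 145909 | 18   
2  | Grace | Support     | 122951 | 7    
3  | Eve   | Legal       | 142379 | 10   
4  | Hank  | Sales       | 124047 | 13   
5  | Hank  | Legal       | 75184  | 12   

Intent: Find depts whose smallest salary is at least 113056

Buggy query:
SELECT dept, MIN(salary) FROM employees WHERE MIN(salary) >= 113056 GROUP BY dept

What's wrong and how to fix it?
Bug: Aggregates like MIN are computed per group after WHERE runs

Fix: Use HAVING for the per-group MIN condition

Corrected query:
SELECT dept, MIN(salary) FROM employees GROUP BY dept HAVING MIN(salary) >= 113056

Result:
dept        | MIN(salary)
------------+------------
Engineering | 145909     
Sales       | 124047     
Support     | 122951     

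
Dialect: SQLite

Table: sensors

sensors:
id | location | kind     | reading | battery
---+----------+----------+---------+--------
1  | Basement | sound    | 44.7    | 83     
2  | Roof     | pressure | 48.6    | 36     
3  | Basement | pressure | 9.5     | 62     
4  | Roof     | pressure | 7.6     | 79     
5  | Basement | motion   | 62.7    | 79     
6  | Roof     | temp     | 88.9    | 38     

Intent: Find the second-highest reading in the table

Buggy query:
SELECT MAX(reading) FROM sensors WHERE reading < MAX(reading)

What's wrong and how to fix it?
Bug: The inner MAX is an aggregate inside WHERE, which is not allowed

Fix: Compute the overall MAX in a subquery, then take MAX of rows below it

Corrected query:
SELECT MAX(reading) FROM sensors WHERE reading < (SELECT MAX(reading) FROM sensors)

Result:
MAX(reading)
------------
62.7        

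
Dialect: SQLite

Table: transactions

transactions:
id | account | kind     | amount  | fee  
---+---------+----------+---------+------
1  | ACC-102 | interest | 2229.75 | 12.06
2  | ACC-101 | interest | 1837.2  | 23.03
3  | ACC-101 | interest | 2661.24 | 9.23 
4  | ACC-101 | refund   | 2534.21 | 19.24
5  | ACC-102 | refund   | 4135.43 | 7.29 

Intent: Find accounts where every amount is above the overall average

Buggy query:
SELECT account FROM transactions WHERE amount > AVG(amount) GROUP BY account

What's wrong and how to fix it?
Bug: WHERE evaluates per row before aggregation, so AVG() is unavailable

Fix: Use a subquery for AVG and a HAVING MIN(...) filter so the condition holds for every row in the group

Corrected query:
SELECT account FROM transactions GROUP BY account HAVING MIN(amount) > (SELECT AVG(amount) FROM transactions)

Result:
(no rows)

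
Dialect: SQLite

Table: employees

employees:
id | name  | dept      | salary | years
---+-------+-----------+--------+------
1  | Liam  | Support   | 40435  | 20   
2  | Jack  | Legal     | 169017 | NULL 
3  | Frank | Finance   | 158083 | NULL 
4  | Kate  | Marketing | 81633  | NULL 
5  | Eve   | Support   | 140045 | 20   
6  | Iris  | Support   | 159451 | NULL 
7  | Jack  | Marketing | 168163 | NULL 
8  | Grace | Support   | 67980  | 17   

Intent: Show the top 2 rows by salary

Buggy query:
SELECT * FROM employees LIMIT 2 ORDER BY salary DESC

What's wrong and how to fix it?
Bug: LIMIT must come after ORDER BY

Fix: Swap the clauses: ORDER BY first, then LIMIT

Corrected query:
SELECT * FROM employees ORDER BY salary DESC LIMIT 2

Result:
id | name | dept      | salary | years
---+------+-----------+--------+------
2  | Jack | Legal     | 169017 | NULL 
7  | Jack | Marketing | 168163 | NULL 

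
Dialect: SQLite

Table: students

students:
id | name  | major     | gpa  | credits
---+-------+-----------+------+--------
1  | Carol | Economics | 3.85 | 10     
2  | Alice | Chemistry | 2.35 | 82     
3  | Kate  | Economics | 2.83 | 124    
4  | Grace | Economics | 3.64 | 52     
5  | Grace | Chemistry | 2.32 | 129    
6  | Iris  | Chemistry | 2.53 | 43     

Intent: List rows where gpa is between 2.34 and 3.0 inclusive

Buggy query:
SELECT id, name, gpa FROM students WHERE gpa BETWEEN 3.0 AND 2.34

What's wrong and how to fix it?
Bug: The bounds are reversed; BETWEEN a AND b requires a <= b to match anything

Fix: Write BETWEEN 2.34 AND 3.0

Corrected query:
SELECT id, name, gpa FROM students WHERE gpa BETWEEN 2.34 AND 3.0

Result:
id | name  | gpa 
---+-------+-----
2  | Alice | 2.35
3  | Kate  | 2.83
6  | Iris  | 2.53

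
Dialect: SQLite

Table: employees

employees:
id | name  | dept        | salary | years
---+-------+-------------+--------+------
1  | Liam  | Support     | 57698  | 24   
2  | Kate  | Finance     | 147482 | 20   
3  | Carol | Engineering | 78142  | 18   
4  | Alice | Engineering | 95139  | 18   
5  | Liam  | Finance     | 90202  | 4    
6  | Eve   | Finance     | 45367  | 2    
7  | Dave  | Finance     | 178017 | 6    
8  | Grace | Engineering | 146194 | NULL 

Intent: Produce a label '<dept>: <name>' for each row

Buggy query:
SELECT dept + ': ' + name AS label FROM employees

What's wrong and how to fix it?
Bug: SQLite uses || for string concatenation; + coerces text to numbers (yielding 0)

Fix: Use the || operator for string concatenation

Corrected query:
SELECT dept || ': ' || name AS label FROM employees

Result:
label             
------------------
Support: Liam     
Finance: Kate     
Engineering: Carol
Engineering: Alice
Finance: Liam     
Finance: Eve      
Finance: Dave     
Engineering: Grace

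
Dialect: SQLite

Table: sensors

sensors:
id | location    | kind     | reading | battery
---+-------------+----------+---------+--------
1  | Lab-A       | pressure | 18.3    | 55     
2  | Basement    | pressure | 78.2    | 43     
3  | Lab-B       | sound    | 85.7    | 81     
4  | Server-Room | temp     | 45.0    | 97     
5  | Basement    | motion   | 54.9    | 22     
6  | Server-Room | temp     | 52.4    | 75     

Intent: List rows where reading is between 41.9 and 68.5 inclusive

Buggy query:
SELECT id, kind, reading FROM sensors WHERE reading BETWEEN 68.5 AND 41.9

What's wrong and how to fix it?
Bug: BETWEEN expects the lower bound first; with 68.5 AND 41.9 the range is empty

Fix: Swap the bounds so the smaller value comes first

Corrected query:
SELECT id, kind, reading FROM sensors WHERE reading BETWEEN 41.9 AND 68.5

Result:
id | kind   | reading
---+--------+--------
4  | temp   | 45     
5  | motion | 54.9   
6  | temp   | 52.4   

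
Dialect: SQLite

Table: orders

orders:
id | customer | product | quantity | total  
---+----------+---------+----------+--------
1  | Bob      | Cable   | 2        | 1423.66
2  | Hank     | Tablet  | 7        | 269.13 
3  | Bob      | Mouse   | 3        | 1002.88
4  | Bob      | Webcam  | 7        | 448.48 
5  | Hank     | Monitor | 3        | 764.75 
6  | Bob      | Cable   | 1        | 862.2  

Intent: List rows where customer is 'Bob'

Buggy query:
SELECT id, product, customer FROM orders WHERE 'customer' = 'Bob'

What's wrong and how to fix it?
Bug: Single quotes denote string literals in SQL; the column name is being compared as a constant string

Fix: Remove the quotes around the column name (or use double quotes for an identifier)

Corrected query:
SELECT id, product, customer FROM orders WHERE customer = 'Bob'

Result:
id | product | customer
---+---------+---------
1  | Cable   | Bob     
3  | Mouse   | Bob     
4  | Webcam  | Bob     
6  | Cable   | Bob     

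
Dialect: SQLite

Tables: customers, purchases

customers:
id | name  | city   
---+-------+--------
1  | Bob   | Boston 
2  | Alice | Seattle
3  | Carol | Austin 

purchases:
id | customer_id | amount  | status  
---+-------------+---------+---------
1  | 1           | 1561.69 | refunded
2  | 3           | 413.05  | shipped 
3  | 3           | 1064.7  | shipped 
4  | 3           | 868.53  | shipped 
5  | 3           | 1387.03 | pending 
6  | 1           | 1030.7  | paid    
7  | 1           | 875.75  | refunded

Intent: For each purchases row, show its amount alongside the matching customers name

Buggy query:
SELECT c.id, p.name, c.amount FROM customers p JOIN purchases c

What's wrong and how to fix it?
Bug: JOIN with no ON clause produces a cartesian product; every purchases row pairs with every customers row

Fix: Specify the join condition linking the foreign key to the parent id

Corrected query:
SELECT c.id, p.name, c.amount FROM customers p JOIN purchases c ON c.customer_id = p.id

Result:
id | name  | amount 
---+-------+--------
1  | Bob   | 1561.69
2  | Carol | 413.05 
3  | Carol | 1064.7 
4  | Carol | 868.53 
5  | Carol | 1387.03
6  | Bob   | 1030.7 
7  | Bob   | 875.75 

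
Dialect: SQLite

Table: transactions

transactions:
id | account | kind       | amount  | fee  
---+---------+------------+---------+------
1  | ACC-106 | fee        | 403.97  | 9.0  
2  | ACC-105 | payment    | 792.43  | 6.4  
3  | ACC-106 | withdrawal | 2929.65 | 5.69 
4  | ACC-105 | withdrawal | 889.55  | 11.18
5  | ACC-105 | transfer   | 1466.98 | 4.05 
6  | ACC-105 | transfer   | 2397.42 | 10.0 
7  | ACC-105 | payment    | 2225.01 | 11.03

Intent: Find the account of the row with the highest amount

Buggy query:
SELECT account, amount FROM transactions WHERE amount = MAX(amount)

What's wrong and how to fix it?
Bug: WHERE is evaluated per row; an aggregate over the whole table isn't defined there

Fix: Use a subquery: WHERE amount = (SELECT MAX(amount) FROM transactions)

Corrected query:
SELECT account, amount FROM transactions WHERE amount = (SELECT MAX(amount) FROM transactions)

Result:
account | amount 
--------+--------
ACC-106 | 2929.65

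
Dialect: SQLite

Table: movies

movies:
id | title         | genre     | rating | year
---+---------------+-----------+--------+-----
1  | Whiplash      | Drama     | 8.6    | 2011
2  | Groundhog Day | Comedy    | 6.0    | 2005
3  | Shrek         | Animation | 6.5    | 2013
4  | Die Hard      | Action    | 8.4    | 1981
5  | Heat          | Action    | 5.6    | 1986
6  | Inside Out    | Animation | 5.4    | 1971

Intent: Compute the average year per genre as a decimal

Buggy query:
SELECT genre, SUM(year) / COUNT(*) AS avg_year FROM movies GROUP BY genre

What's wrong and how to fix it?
Bug: SUM(year) and COUNT(*) are both integers; the division truncates the fractional part

Fix: Multiply by 1.0 (or CAST to REAL) to force floating-point division

Corrected query:
SELECT genre, SUM(year) * 1.0 / COUNT(*) AS avg_year FROM movies GROUP BY genre

Result:
genre     | avg_year
----------+---------
Action    | 1983.5  
Animation | 1992    
Comedy    | 2005    
Drama     | 2011    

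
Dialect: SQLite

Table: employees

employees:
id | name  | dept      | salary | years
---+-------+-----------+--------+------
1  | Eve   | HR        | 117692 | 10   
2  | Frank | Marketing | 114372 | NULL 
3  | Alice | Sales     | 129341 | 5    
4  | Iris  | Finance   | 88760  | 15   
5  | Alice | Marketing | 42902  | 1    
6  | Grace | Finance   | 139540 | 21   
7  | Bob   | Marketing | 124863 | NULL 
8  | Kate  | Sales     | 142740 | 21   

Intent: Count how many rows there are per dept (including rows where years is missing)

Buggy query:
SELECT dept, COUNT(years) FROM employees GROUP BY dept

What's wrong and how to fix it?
Bug: COUNT(column) counts non-NULL values only; rows with NULL years aren't counted

Fix: Use COUNT(*) to count all rows regardless of NULL

Corrected query:
SELECT dept, COUNT(*) FROM employees GROUP BY dept

Result:
dept      | COUNT(*)
----------+---------
Finance   | 2       
HR        | 1       
Marketing | 3       
Sales     | 2       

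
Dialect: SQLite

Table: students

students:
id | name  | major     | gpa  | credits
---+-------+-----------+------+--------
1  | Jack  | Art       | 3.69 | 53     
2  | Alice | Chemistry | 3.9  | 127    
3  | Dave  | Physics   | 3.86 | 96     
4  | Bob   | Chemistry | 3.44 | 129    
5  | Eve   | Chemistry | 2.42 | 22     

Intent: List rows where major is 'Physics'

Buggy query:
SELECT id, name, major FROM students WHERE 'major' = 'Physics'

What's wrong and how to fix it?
Bug: 'major' in single quotes is a string literal, not the column; the comparison is literal-vs-literal and never true

Fix: Reference the column as major without single quotes

Corrected query:
SELECT id, name, major FROM students WHERE major = 'Physics'

Result:
id | name | major  
---+------+--------
3  | Dave | Physics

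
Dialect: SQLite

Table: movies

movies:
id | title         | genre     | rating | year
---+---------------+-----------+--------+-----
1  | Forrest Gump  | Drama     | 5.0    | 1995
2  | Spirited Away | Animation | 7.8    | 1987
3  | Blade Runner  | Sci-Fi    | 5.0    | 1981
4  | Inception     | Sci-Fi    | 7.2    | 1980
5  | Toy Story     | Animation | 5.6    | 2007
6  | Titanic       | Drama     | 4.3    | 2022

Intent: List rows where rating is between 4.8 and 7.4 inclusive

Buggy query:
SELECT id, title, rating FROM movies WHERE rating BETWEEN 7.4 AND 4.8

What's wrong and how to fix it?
Bug: BETWEEN expects the lower bound first; with 7.4 AND 4.8 the range is empty

Fix: Write BETWEEN 4.8 AND 7.4

Corrected query:
SELECT id, title, rating FROM movies WHERE rating BETWEEN 4.8 AND 7.4

Result:
id | title        | rating
---+--------------+-------
1  | Forrest Gump | 5     
3  | Blade Runner | 5     
4  | Inception    | 7.2   
5  | Toy Story    | 5.6   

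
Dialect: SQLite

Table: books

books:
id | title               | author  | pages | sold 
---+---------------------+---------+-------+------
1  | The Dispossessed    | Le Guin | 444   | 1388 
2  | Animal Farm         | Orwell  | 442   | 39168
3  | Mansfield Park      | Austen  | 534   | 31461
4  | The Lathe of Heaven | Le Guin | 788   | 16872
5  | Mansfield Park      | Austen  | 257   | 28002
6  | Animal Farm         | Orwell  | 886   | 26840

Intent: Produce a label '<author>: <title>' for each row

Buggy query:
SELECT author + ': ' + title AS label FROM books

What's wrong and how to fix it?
Bug: SQLite uses || for string concatenation; + coerces text to numbers (yielding 0)

Fix: Use the || operator for string concatenation

Corrected query:
SELECT author || ': ' || title AS label FROM books

Result:
label                       
----------------------------
Le Guin: The Dispossessed   
Orwell: Animal Farm         
Austen: Mansfield Park      
Le Guin: The Lathe of Heaven
Austen: Mansfield Park      
Orwell: Animal Farm         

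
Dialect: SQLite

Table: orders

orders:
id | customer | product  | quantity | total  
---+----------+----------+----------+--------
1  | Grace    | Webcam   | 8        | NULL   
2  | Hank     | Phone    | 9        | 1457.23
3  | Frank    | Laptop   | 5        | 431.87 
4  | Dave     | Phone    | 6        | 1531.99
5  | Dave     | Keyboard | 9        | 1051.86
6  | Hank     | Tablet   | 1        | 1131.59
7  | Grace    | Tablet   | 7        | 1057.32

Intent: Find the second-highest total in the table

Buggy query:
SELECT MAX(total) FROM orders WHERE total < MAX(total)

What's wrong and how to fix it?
Bug: MAX(total) on the right of the comparison is an aggregate-in-WHERE error

Fix: Compute the overall MAX in a subquery, then take MAX of rows below it

Corrected query:
SELECT MAX(total) FROM orders WHERE total < (SELECT MAX(total) FROM orders)

Result:
MAX(total)
----------
1457.23   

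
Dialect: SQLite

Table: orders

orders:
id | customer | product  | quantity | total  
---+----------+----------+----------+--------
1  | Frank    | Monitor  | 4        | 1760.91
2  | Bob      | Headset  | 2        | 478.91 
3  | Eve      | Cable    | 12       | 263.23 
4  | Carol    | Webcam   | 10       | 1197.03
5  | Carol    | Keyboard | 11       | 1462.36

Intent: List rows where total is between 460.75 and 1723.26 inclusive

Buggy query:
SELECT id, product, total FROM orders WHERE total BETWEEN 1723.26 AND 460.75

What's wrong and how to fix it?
Bug: The bounds are reversed; BETWEEN a AND b requires a <= b to match anything

Fix: Swap the bounds so the smaller value comes first

Corrected query:
SELECT id, product, total FROM orders WHERE total BETWEEN 460.75 AND 1723.26

Result:
id | product  | total  
---+----------+--------
2  | Headset  | 478.91 
4  | Webcam   | 1197.03
5  | Keyboard | 1462.36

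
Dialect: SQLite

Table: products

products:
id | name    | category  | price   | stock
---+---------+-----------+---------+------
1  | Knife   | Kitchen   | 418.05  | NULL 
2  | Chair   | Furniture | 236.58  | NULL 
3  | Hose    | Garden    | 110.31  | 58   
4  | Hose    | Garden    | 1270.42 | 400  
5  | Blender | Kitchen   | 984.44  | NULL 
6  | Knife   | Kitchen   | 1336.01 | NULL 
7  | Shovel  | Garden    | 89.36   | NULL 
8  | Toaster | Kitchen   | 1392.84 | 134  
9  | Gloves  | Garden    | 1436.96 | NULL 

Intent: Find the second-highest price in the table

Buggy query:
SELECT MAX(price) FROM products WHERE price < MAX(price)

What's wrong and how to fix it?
Bug: The inner MAX is an aggregate inside WHERE, which is not allowed

Fix: Put the inner MAX in a scalar subquery

Corrected query:
SELECT MAX(price) FROM products WHERE price < (SELECT MAX(price) FROM products)

Result:
MAX(price)
----------
1392.84   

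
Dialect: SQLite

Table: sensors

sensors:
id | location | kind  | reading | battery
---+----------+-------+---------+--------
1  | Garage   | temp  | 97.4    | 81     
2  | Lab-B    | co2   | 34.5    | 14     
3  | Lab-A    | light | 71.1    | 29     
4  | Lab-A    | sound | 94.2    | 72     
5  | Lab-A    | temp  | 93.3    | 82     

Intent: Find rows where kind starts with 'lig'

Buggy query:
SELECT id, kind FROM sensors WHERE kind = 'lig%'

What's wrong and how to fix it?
Bug: Wildcards only work with LIKE; '=' treats '%' as a literal character

Fix: Replace '=' with LIKE so 'lig%' is treated as a pattern

Corrected query:
SELECT id, kind FROM sensors WHERE kind LIKE 'lig%'

Result:
id | kind 
---+------
3  | light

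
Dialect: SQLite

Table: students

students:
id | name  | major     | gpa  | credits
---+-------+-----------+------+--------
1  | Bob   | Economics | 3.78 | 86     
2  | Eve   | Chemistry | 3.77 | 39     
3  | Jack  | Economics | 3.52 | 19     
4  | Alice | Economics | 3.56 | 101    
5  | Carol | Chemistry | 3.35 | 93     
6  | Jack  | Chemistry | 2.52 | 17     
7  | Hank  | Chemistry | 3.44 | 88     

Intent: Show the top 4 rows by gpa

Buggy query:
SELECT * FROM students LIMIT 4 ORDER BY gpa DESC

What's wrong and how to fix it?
Bug: LIMIT must come after ORDER BY

Fix: Sort with ORDER BY, then apply LIMIT

Corrected query:
SELECT * FROM students ORDER BY gpa DESC LIMIT 4

Result:
id | name  | major     | gpa  | credits
---+-------+-----------+------+--------
1  | Bob   | Economics | 3.78 | 86     
2  | Eve   | Chemistry | 3.77 | 39     
4  | Alice | Economics | 3.56 | 101    
3  | Jack  | Economics | 3.52 | 19     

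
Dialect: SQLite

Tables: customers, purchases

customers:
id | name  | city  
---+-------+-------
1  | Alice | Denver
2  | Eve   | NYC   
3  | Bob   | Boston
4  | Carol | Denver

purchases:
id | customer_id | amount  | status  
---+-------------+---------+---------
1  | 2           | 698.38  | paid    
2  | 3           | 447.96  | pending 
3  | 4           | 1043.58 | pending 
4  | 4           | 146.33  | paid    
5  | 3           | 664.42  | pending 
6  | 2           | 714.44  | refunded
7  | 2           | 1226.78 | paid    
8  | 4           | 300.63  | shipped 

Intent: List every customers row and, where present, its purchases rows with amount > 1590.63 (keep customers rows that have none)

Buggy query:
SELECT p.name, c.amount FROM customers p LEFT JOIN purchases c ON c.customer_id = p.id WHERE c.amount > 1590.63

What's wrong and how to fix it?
Bug: A WHERE condition on the right-hand table after LEFT JOIN drops unmatched parents

Fix: Move the right-table condition into the ON clause so unmatched parents are kept

Corrected query:
SELECT p.name, c.amount FROM customers p LEFT JOIN purchases c ON c.customer_id = p.id AND c.amount > 1590.63

Result:
name  | amount
------+-------
Alice | NULL  
Eve   | NULL  
Bob   | NULL  
Carol | NULL  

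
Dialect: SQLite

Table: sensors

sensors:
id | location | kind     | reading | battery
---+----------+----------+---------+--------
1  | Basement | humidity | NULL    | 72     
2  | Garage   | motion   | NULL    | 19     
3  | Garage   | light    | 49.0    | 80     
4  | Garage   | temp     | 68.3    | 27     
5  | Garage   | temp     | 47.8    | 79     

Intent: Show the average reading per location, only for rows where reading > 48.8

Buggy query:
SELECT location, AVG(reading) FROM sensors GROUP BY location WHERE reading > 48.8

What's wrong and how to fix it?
Bug: Row-level WHERE must come before GROUP BY in the clause order

Fix: Place WHERE between FROM and GROUP BY

Corrected query:
SELECT location, AVG(reading) FROM sensors WHERE reading > 48.8 GROUP BY location

Result:
location | AVG(reading)
---------+-------------
Garage   | 58.65       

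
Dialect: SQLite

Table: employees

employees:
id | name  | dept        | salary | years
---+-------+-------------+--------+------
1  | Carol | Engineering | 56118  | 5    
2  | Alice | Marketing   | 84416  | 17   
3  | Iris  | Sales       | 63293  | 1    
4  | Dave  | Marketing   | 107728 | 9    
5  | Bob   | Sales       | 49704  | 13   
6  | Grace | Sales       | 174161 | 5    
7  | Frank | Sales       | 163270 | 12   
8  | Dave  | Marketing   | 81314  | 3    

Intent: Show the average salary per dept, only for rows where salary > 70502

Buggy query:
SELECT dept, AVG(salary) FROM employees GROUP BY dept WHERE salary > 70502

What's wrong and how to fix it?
Bug: Row-level WHERE must come before GROUP BY in the clause order

Fix: Move the WHERE clause before GROUP BY

Corrected query:
SELECT dept, AVG(salary) FROM employees WHERE salary > 70502 GROUP BY dept

Result:
dept      | AVG(salary) 
----------+-------------
Marketing | 91152.666667
Sales     | 168715.5    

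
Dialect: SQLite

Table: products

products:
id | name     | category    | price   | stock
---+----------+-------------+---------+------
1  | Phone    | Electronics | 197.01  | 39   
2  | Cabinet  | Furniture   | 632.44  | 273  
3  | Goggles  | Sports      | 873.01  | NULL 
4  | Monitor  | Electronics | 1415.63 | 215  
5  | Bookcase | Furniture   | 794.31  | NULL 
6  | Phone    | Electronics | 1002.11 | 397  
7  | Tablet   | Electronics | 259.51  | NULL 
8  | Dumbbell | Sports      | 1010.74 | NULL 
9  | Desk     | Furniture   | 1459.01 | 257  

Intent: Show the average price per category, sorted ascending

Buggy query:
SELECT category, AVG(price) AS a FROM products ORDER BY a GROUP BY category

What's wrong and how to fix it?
Bug: ORDER BY appears before GROUP BY; SQL clause order requires GROUP BY first

Fix: Reorder: SELECT … FROM … GROUP BY … ORDER BY …

Corrected query:
SELECT category, AVG(price) AS a FROM products GROUP BY category ORDER BY a

Result:
category    | a      
------------+--------
Electronics | 718.565
Sports      | 941.875
Furniture   | 961.92 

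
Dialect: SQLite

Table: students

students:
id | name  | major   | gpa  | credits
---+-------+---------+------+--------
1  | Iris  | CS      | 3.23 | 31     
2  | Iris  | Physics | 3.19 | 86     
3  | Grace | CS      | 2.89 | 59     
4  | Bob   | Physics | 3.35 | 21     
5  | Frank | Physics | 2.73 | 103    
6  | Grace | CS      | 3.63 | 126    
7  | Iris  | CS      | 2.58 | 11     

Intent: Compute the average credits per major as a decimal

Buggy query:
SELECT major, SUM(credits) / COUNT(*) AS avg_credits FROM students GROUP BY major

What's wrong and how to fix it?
Bug: Both operands are integers, so '/' performs integer division and truncates

Fix: Cast one side to REAL so the division keeps the fractional part

Corrected query:
SELECT major, SUM(credits) * 1.0 / COUNT(*) AS avg_credits FROM students GROUP BY major

Result:
major   | avg_credits
--------+------------
CS      | 56.75      
Physics | 70         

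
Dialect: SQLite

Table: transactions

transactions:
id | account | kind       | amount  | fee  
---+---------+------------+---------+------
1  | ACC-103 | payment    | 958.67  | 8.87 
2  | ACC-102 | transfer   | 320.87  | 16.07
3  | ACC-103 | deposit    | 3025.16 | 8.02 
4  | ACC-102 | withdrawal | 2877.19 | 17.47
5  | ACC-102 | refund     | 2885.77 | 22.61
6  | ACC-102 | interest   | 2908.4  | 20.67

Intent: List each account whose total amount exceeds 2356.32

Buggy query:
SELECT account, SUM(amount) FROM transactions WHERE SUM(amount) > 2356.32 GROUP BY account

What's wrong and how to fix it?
Bug: Aggregate functions cannot appear in a WHERE clause

Fix: Use HAVING (which filters groups after aggregation) instead of WHERE

Corrected query:
SELECT account, SUM(amount) FROM transactions GROUP BY account HAVING SUM(amount) > 2356.32

Result:
account | SUM(amount)
--------+------------
ACC-102 | 8992.23    
ACC-103 | 3983.83    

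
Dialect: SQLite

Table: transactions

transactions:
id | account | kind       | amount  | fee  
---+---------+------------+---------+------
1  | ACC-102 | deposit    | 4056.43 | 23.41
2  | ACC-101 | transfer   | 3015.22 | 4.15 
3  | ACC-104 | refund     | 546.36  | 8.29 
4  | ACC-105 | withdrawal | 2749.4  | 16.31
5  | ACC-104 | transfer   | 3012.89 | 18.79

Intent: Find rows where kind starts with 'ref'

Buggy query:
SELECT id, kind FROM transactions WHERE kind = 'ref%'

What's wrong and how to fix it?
Bug: Wildcards only work with LIKE; '=' treats '%' as a literal character

Fix: Replace '=' with LIKE so 'ref%' is treated as a pattern

Corrected query:
SELECT id, kind FROM transactions WHERE kind LIKE 'ref%'

Result:
id | kind  
---+-------
3  | refund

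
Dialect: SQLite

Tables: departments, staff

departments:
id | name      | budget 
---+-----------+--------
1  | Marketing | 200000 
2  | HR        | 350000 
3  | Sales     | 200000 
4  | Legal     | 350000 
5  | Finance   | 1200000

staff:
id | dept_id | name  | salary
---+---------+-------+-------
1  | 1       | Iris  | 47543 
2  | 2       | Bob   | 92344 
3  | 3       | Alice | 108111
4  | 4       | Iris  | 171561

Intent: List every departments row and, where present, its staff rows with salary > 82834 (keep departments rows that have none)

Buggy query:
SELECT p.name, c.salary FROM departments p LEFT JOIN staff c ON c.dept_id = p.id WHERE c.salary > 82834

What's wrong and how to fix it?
Bug: Filtering c.salary in WHERE discards the NULL rows produced by LEFT JOIN, turning it into an inner join

Fix: Put 'c.salary > 82834' in the JOIN's ON clause instead of WHERE

Corrected query:
SELECT p.name, c.salary FROM departments p LEFT JOIN staff c ON c.dept_id = p.id AND c.salary > 82834

Result:
name      | salary
----------+-------
Marketing | NULL  
HR        | 92344 
Sales     | 108111
Legal     | 171561
Finance   | NULL  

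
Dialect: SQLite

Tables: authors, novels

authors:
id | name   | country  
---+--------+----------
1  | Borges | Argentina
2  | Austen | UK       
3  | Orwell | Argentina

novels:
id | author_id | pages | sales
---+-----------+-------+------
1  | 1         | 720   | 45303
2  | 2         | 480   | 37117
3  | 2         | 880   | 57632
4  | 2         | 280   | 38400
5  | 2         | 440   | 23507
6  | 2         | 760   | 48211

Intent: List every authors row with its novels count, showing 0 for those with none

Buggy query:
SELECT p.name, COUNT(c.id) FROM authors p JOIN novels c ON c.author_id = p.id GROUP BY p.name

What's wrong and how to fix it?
Bug: INNER JOIN drops authors rows that have no matching novels rows

Fix: Use LEFT JOIN so parents without children still appear (COUNT(c.id) gives 0)

Corrected query:
SELECT p.name, COUNT(c.id) FROM authors p LEFT JOIN novels c ON c.author_id = p.id GROUP BY p.name

Result:
name   | COUNT(c.id)
-------+------------
Austen | 5          
Borges | 1          
Orwell | 0          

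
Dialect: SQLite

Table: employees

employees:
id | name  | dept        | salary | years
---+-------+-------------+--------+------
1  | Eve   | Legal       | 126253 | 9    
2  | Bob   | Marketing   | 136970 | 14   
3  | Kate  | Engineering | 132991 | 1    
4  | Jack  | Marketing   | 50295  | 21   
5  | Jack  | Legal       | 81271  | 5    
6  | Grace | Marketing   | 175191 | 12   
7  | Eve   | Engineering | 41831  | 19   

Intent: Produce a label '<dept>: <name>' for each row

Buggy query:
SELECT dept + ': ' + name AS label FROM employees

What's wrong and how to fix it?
Bug: '+' is numeric addition; on text columns SQLite converts them to 0 instead of concatenating

Fix: Replace + with || to concatenate text

Corrected query:
SELECT dept || ': ' || name AS label FROM employees

Result:
label            
-----------------
Legal: Eve       
Marketing: Bob   
Engineering: Kate
Marketing: Jack  
Legal: Jack      
Marketing: Grace 
Engineering: Eve 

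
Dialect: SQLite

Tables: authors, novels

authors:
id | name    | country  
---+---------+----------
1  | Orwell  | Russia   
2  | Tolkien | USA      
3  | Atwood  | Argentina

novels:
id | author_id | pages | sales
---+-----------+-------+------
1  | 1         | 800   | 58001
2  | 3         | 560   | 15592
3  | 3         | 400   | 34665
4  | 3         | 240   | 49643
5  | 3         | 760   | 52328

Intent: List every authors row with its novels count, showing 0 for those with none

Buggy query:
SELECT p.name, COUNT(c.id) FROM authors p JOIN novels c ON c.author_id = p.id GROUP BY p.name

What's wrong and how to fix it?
Bug: INNER JOIN drops authors rows that have no matching novels rows

Fix: Use LEFT JOIN so parents without children still appear (COUNT(c.id) gives 0)

Corrected query:
SELECT p.name, COUNT(c.id) FROM authors p LEFT JOIN novels c ON c.author_id = p.id GROUP BY p.name

Result:
name    | COUNT(c.id)
--------+------------
Atwood  | 4          
Orwell  | 1          
Tolkien | 0          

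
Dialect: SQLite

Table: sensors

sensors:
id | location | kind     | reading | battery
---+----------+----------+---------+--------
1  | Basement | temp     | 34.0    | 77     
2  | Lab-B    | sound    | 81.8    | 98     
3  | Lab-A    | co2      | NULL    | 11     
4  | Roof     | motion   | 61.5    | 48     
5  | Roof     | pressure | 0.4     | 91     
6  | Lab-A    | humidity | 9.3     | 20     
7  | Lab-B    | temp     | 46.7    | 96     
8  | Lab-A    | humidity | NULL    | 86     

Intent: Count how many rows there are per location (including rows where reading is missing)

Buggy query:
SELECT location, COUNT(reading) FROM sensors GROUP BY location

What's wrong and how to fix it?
Bug: COUNT(reading) skips NULLs, so groups with missing reading are undercounted

Fix: Replace COUNT(reading) with COUNT(*)

Corrected query:
SELECT location, COUNT(*) FROM sensors GROUP BY location

Result:
location | COUNT(*)
---------+---------
Basement | 1       
Lab-A    | 3       
Lab-B    | 2       
Roof     | 2       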